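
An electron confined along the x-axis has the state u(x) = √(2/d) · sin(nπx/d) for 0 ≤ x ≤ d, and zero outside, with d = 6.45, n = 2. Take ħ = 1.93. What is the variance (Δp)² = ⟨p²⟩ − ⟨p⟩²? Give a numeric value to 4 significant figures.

3.535

Compute ⟨p⟩ and ⟨p²⟩ separately; (Δp)² = ⟨p²⟩ − ⟨p⟩².
d/dx sin(nπx/d) = (nπ/d)·cos(nπx/d) and d²/dx² sin(nπx/d) = −(nπ/d)²·sin(nπx/d); on 0 ≤ x ≤ d, ∫sin²(nπx/d) dx = d/2 and ∫sin(nπx/d)·cos(nπx/d) dx = 0.
⟨p⟩ = 0.0000 and ⟨p²⟩ = 3.5347.
(Δp)² = 3.5347 − (0.0000)² = 3.5347.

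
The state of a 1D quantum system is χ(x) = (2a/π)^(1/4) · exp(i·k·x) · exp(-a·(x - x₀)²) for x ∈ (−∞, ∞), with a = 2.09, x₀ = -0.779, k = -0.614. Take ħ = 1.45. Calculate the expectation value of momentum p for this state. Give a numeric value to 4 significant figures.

p χ = −iħ dχ/dx; then ⟨p⟩ = ∫ χ*·(pχ) dx.
Gaussian moments (u = x − x₀): ∫u^(2j)·e^(−2au²) du = (2j−1)!!/(4a)^j · √(π/(2a)), odd powers integrate to 0; here √(π/(2a)) = 0.86694. Derivatives: χ′ = (ik − 2au)·χ, χ″ = ((ik − 2au)² − 2a)·χ; the odd-in-u pieces drop out.
⟨p⟩ = -0.89030.

-0.8903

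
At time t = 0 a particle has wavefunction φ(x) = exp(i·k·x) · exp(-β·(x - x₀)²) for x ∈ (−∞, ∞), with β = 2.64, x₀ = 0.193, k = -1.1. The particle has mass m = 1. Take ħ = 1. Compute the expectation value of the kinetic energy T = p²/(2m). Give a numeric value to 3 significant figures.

1.93

T = −(ħ²/2m) d²/dx², so ⟨T⟩ = −(ħ²/2m) ∫ φ*·φ'' dx / ∫|φ|² dx; with m = 1.
Gaussian moments (u = x − x₀): ∫u^(2j)·e^(−2βu²) du = (2j−1)!!/(4β)^j · √(π/(2β)), odd powers integrate to 0; here √(π/(2β)) = 0.77136. Derivatives: φ′ = (ik − 2βu)·φ, φ″ = ((ik − 2βu)² − 2β)·φ; the odd-in-u pieces drop out.
State is unnormalized: ∫|φ|² dx = 0.77136, and ∫φ*·(−ħ²/2m · φ'') dx = 1.4849, so ⟨T⟩ = 1.4849 / 0.77136.
⟨T⟩ = 1.9250.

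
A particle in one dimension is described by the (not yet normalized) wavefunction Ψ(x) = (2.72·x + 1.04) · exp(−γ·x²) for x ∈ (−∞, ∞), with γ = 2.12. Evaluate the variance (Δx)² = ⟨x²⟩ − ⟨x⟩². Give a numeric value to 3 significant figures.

0.107

Compute ⟨x⟩ and ⟨x²⟩ separately, then (Δx)² = ⟨x²⟩ − ⟨x⟩².
Expand each integrand as polynomial × e^(−2γx²) and use ∫x^(2j)·e^(−2γx²) dx = (2j−1)!!/(4γ)^j · √(π/(2γ)), odd powers → 0; here √(π/(2γ)) = 0.86078.
Normalization: ∫|Ψ|² dx = 1.6820.
⟨x⟩ = 0.34143 and ⟨x²⟩ = 0.22323.
(Δx)² = 0.22323 − (0.34143)² = 0.10665.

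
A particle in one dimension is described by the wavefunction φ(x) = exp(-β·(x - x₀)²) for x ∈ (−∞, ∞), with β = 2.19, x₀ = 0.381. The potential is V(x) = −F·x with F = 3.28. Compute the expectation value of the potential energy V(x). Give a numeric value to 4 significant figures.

-1.250

⟨V⟩ = ∫ V(x)·|φ|² dx / ∫|φ|² dx.
Gaussian moments (u = x − x₀): ∫u^(2j)·e^(−2βu²) du = (2j−1)!!/(4β)^j · √(π/(2β)), odd powers integrate to 0; here √(π/(2β)) = 0.84691.
State is unnormalized: ∫|φ|² dx = 0.84691, and ∫φ*·V(x)·φ dx = -1.0584, so ⟨V⟩ = -1.0584 / 0.84691.
⟨V⟩ = -1.2497.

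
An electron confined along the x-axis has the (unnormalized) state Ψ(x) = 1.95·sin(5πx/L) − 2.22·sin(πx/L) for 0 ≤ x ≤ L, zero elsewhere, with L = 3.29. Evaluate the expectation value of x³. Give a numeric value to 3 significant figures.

⟨x³⟩ = ∫ x³·|Ψ|² dx / ∫|Ψ|² dx (integrals over the domain).
On 0 ≤ x ≤ L (j ≠ l): ∫sin²(jπx/L) dx = L/2, ∫sin(jπx/L)·sin(lπx/L) dx = 0; diagonal moments ∫x·sin²(jπx/L) dx = L²/4, ∫x²·sin²(jπx/L) dx = L³·(1/6 − 1/(4j²π²)); cross terms ∫x·sin(jπx/L)·sin(lπx/L) dx = 0 for j + l even and −4jlL²/(π²(j² − l²)²) for j + l odd, ∫x²·sin(jπx/L)·sin(lπx/L) dx = (−1)^(j+l)·4jlL³/(π²(j² − l²)²); higher powers the same way via product-to-sum and parts.
State is unnormalized: ∫|Ψ|² dx = 14.362, and ∫Ψ*·x³·Ψ dx = 99.896, so ⟨x³⟩ = 99.896 / 14.362.
⟨x³⟩ = 6.9554.

6.96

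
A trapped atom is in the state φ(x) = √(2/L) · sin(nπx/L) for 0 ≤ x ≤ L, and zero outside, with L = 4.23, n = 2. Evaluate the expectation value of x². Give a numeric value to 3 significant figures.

5.74

⟨x²⟩ = ∫ x²·|φ|² dx (integrals over the domain).
With sin²θ = (1 − cos2θ)/2 on 0 ≤ x ≤ L: ∫sin²(nπx/L) dx = L/2, ∫x·sin²(nπx/L) dx = L²/4, ∫x²·sin²(nπx/L) dx = L³·(1/6 − 1/(4n²π²)); higher powers xᵏ the same way, integrating xᵏ·cos(2nπx/L) by parts.
⟨x²⟩ = 5.7377.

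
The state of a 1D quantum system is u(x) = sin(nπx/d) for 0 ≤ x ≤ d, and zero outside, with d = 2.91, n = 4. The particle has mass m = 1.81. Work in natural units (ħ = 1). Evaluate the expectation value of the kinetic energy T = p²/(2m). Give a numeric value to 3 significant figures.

5.15

T = −(ħ²/2m) d²/dx², so ⟨T⟩ = −(ħ²/2m) ∫ u*·u'' dx / ∫|u|² dx; with m = 1.81.
d/dx sin(nπx/d) = (nπ/d)·cos(nπx/d) and d²/dx² sin(nπx/d) = −(nπ/d)²·sin(nπx/d); on 0 ≤ x ≤ d, ∫sin²(nπx/d) dx = d/2 and ∫sin(nπx/d)·cos(nπx/d) dx = 0.
State is unnormalized: ∫|u|² dx = 1.4550, and ∫u*·(−ħ²/2m · u'') dx = 7.4953, so ⟨T⟩ = 7.4953 / 1.4550.
⟨T⟩ = 5.1514.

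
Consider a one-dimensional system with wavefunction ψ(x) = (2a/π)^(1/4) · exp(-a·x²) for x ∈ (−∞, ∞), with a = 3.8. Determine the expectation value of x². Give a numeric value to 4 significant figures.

0.06579

⟨x²⟩ = ∫ x²·|ψ|² dx (integrals over the domain).
Gaussian moments: ∫x^(2j)·e^(−2ax²) dx = (2j−1)!!/(4a)^j · √(π/(2a)), odd powers integrate to 0; here √(π/(2a)) = 0.64294.
⟨x²⟩ = 0.065789.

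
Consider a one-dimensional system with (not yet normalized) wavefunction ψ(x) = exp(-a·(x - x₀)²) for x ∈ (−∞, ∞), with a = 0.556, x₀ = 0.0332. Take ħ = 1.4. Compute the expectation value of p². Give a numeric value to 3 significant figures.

p² ψ = −ħ² d²ψ/dx²; ⟨p²⟩ = −ħ² ∫ ψ*·ψ'' dx / ∫|ψ|² dx.
Gaussian moments (u = x − x₀): ∫u^(2j)·e^(−2au²) du = (2j−1)!!/(4a)^j · √(π/(2a)), odd powers integrate to 0; here √(π/(2a)) = 1.6808. Derivatives: d/dx e^(−au²) = −2au·e^(−au²), d²/dx² e^(−au²) = (4a²u² − 2a)·e^(−au²).
State is unnormalized: ∫|ψ|² dx = 1.6808, and ∫ψ*·(−ħ² ψ'') dx = 1.8317, so ⟨p²⟩ = 1.8317 / 1.6808.
⟨p²⟩ = 1.0898.

1.09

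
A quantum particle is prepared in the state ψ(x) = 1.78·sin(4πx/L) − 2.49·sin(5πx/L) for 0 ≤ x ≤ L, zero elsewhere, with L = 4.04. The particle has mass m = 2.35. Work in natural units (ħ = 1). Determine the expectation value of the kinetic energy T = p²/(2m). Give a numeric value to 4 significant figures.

T = −(ħ²/2m) d²/dx², so ⟨T⟩ = −(ħ²/2m) ∫ ψ*·ψ'' dx / ∫|ψ|² dx; with m = 2.35.
d²/dx² sin(jπx/L) = −(jπ/L)²·sin(jπx/L); on 0 ≤ x ≤ L, ∫sin²(jπx/L) dx = L/2 and ∫sin(jπx/L)·sin(lπx/L) dx = 0 for j ≠ l, so only diagonal terms survive in ∫|ψ|² and ∫ψ·ψ″; ∫ψ·ψ′ dx = [ψ²/2] between the walls = 0.
State is unnormalized: ∫|ψ|² dx = 18.924, and ∫ψ*·(−ħ²/2m · ψ'') dx = 53.459, so ⟨T⟩ = 53.459 / 18.924.
⟨T⟩ = 2.8249.

2.825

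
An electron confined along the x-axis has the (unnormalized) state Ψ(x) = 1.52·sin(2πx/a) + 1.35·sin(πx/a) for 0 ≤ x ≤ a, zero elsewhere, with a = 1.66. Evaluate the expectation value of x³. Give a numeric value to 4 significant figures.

⟨x³⟩ = ∫ x³·|Ψ|² dx / ∫|Ψ|² dx (integrals over the domain).
On 0 ≤ x ≤ a (j ≠ l): ∫sin²(jπx/a) dx = a/2, ∫sin(jπx/a)·sin(lπx/a) dx = 0; diagonal moments ∫x·sin²(jπx/a) dx = a²/4, ∫x²·sin²(jπx/a) dx = a³·(1/6 − 1/(4j²π²)); cross terms ∫x·sin(jπx/a)·sin(lπx/a) dx = 0 for j + l even and −4jla²/(π²(j² − l²)²) for j + l odd, ∫x²·sin(jπx/a)·sin(lπx/a) dx = (−1)^(j+l)·4jla³/(π²(j² − l²)²); higher powers the same way via product-to-sum and parts.
State is unnormalized: ∫|Ψ|² dx = 3.4303, and ∫Ψ*·x³·Ψ dx = 0.91620, so ⟨x³⟩ = 0.91620 / 3.4303.
⟨x³⟩ = 0.26709.

0.2671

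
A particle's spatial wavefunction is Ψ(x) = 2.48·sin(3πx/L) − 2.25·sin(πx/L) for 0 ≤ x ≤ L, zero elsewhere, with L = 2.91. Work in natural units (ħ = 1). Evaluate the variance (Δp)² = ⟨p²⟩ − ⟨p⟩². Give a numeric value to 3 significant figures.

Compute ⟨p⟩ and ⟨p²⟩ separately; (Δp)² = ⟨p²⟩ − ⟨p⟩².
d²/dx² sin(jπx/L) = −(jπ/L)²·sin(jπx/L); on 0 ≤ x ≤ L, ∫sin²(jπx/L) dx = L/2 and ∫sin(jπx/L)·sin(lπx/L) dx = 0 for j ≠ l, so only diagonal terms survive in ∫|Ψ|² and ∫Ψ·Ψ″; ∫Ψ·Ψ′ dx = [Ψ²/2] between the walls = 0.
Normalization: ∫|Ψ|² dx = 16.315.
⟨p⟩ = 0.0000 and ⟨p²⟩ = 6.2798.
(Δp)² = 6.2798 − (0.0000)² = 6.2798.

6.28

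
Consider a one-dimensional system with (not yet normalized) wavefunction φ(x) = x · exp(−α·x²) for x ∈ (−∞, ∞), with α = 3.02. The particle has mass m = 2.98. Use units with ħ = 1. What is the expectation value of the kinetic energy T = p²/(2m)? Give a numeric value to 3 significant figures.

T = −(ħ²/2m) d²/dx², so ⟨T⟩ = −(ħ²/2m) ∫ φ*·φ'' dx / ∫|φ|² dx; with m = 2.98.
Expand each integrand as polynomial × e^(−2αx²) and use ∫x^(2j)·e^(−2αx²) dx = (2j−1)!!/(4α)^j · √(π/(2α)), odd powers → 0; here √(π/(2α)) = 0.72120. Differentiate with the product rule, d/dx e^(−αx²) = −2αx·e^(−αx²).
State is unnormalized: ∫|φ|² dx = 0.059702, and ∫φ*·(−ħ²/2m · φ'') dx = 0.090755, so ⟨T⟩ = 0.090755 / 0.059702.
⟨T⟩ = 1.5201.

1.52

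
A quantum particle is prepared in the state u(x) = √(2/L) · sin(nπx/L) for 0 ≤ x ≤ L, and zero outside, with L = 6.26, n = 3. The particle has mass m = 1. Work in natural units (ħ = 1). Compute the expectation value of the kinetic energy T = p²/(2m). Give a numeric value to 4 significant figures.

T = −(ħ²/2m) d²/dx², so ⟨T⟩ = −(ħ²/2m) ∫ u*·u'' dx; with m = 1.
d/dx sin(nπx/L) = (nπ/L)·cos(nπx/L) and d²/dx² sin(nπx/L) = −(nπ/L)²·sin(nπx/L); on 0 ≤ x ≤ L, ∫sin²(nπx/L) dx = L/2 and ∫sin(nπx/L)·cos(nπx/L) dx = 0.
⟨T⟩ = 1.1333.

1.133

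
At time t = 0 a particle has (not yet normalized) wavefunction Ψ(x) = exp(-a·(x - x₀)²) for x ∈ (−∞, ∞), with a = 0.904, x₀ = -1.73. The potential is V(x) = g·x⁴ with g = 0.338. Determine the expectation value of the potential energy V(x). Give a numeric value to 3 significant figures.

4.78

⟨V⟩ = ∫ V(x)·|Ψ|² dx / ∫|Ψ|² dx.
Gaussian moments (u = x − x₀): ∫u^(2j)·e^(−2au²) du = (2j−1)!!/(4a)^j · √(π/(2a)), odd powers integrate to 0; here √(π/(2a)) = 1.3182.
State is unnormalized: ∫|Ψ|² dx = 1.3182, and ∫Ψ*·V(x)·Ψ dx = 6.3058, so ⟨V⟩ = 6.3058 / 1.3182.
⟨V⟩ = 4.7837.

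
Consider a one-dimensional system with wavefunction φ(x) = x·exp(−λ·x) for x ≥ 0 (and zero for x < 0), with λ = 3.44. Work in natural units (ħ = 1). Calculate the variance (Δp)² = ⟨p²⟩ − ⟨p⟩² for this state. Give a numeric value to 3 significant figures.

Compute ⟨p⟩ and ⟨p²⟩ separately; (Δp)² = ⟨p²⟩ − ⟨p⟩².
Differentiate x·exp(−λ·x) with the product rule; every integrand then reduces to terms xʲ·e^(−2λx) on [0, ∞), with ∫₀^∞ xʲ·e^(−2λx) dx = j!/(2λ)^(j+1).
Normalization: ∫|φ|² dx = 0.0061414.
⟨p⟩ = 0.0000 and ⟨p²⟩ = 11.834.
(Δp)² = 11.834 − (0.0000)² = 11.834.

11.8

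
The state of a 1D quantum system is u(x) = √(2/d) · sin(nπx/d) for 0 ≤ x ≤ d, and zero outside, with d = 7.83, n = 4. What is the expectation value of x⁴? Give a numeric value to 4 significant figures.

728.2

⟨x⁴⟩ = ∫ x⁴·|u|² dx (integrals over the domain).
With sin²θ = (1 − cos2θ)/2 on 0 ≤ x ≤ d: ∫sin²(nπx/d) dx = d/2, ∫x·sin²(nπx/d) dx = d²/4, ∫x²·sin²(nπx/d) dx = d³·(1/6 − 1/(4n²π²)); higher powers xᵏ the same way, integrating xᵏ·cos(2nπx/d) by parts.
⟨x⁴⟩ = 728.18.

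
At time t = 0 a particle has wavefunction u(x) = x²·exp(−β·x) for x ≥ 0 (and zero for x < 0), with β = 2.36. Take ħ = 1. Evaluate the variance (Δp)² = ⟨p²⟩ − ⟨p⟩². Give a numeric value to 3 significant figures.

1.86

Compute ⟨p⟩ and ⟨p²⟩ separately; (Δp)² = ⟨p²⟩ − ⟨p⟩².
Differentiate x²·exp(−β·x) with the product rule; every integrand then reduces to terms xʲ·e^(−2βx) on [0, ∞), with ∫₀^∞ xʲ·e^(−2βx) dx = j!/(2β)^(j+1).
Normalization: ∫|u|² dx = 0.010245.
⟨p⟩ = 0.0000 and ⟨p²⟩ = 1.8565.
(Δp)² = 1.8565 − (0.0000)² = 1.8565.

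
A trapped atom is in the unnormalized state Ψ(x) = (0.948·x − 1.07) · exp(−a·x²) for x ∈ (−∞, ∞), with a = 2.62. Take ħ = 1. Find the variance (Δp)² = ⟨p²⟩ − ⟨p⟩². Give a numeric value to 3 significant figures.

Compute ⟨p⟩ and ⟨p²⟩ separately; (Δp)² = ⟨p²⟩ − ⟨p⟩².
Expand each integrand as polynomial × e^(−2ax²) and use ∫x^(2j)·e^(−2ax²) dx = (2j−1)!!/(4a)^j · √(π/(2a)), odd powers → 0; here √(π/(2a)) = 0.77430. Differentiate with the product rule, d/dx e^(−ax²) = −2ax·e^(−ax²).
Normalization: ∫|Ψ|² dx = 0.95290.
⟨p⟩ = 0.0000 and ⟨p²⟩ = 2.9851.
(Δp)² = 2.9851 − (0.0000)² = 2.9851.

2.99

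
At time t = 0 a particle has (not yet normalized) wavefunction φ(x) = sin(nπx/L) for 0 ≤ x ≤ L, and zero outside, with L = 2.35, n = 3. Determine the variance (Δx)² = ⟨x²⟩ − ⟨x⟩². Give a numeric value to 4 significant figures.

0.4291

Compute ⟨x⟩ and ⟨x²⟩ separately, then (Δx)² = ⟨x²⟩ − ⟨x⟩².
With sin²θ = (1 − cos2θ)/2 on 0 ≤ x ≤ L: ∫sin²(nπx/L) dx = L/2, ∫x·sin²(nπx/L) dx = L²/4, ∫x²·sin²(nπx/L) dx = L³·(1/6 − 1/(4n²π²)); higher powers xᵏ the same way, integrating xᵏ·cos(2nπx/L) by parts.
Normalization: ∫|φ|² dx = 1.1750.
⟨x⟩ = 1.1750 and ⟨x²⟩ = 1.8097.
(Δx)² = 1.8097 − (1.1750)² = 0.42912.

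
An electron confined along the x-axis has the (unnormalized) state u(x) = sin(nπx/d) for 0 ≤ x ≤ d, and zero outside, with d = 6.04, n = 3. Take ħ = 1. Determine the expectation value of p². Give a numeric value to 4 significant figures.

p² u = −ħ² d²u/dx²; ⟨p²⟩ = −ħ² ∫ u*·u'' dx / ∫|u|² dx.
d/dx sin(nπx/d) = (nπ/d)·cos(nπx/d) and d²/dx² sin(nπx/d) = −(nπ/d)²·sin(nπx/d); on 0 ≤ x ≤ d, ∫sin²(nπx/d) dx = d/2 and ∫sin(nπx/d)·cos(nπx/d) dx = 0.
State is unnormalized: ∫|u|² dx = 3.0200, and ∫u*·(−ħ² u'') dx = 7.3532, so ⟨p²⟩ = 7.3532 / 3.0200.
⟨p²⟩ = 2.4348.

2.435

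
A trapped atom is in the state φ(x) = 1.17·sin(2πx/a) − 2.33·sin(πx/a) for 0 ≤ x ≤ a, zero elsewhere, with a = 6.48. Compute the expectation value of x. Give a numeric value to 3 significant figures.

⟨x⟩ = ∫ x·|φ|² dx / ∫|φ|² dx (integrals over the domain).
On 0 ≤ x ≤ a (j ≠ l): ∫sin²(jπx/a) dx = a/2, ∫sin(jπx/a)·sin(lπx/a) dx = 0; diagonal moments ∫x·sin²(jπx/a) dx = a²/4, ∫x²·sin²(jπx/a) dx = a³·(1/6 − 1/(4j²π²)); cross terms ∫x·sin(jπx/a)·sin(lπx/a) dx = 0 for j + l even and −4jla²/(π²(j² − l²)²) for j + l odd, ∫x²·sin(jπx/a)·sin(lπx/a) dx = (−1)^(j+l)·4jla³/(π²(j² − l²)²); higher powers the same way via product-to-sum and parts.
State is unnormalized: ∫|φ|² dx = 22.025, and ∫φ*·x·φ dx = 91.980, so ⟨x⟩ = 91.980 / 22.025.
⟨x⟩ = 4.1762.

4.18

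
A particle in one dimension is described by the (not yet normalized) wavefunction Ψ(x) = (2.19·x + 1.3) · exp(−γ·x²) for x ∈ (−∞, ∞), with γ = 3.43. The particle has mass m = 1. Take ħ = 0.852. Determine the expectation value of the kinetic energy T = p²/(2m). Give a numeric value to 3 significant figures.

1.67

T = −(ħ²/2m) d²/dx², so ⟨T⟩ = −(ħ²/2m) ∫ Ψ*·Ψ'' dx / ∫|Ψ|² dx; with m = 1.
Expand each integrand as polynomial × e^(−2γx²) and use ∫x^(2j)·e^(−2γx²) dx = (2j−1)!!/(4γ)^j · √(π/(2γ)), odd powers → 0; here √(π/(2γ)) = 0.67673. Differentiate with the product rule, d/dx e^(−γx²) = −2γx·e^(−γx²).
State is unnormalized: ∫|Ψ|² dx = 1.3802, and ∫Ψ*·(−ħ²/2m · Ψ'') dx = 2.3073, so ⟨T⟩ = 2.3073 / 1.3802.
⟨T⟩ = 1.6717.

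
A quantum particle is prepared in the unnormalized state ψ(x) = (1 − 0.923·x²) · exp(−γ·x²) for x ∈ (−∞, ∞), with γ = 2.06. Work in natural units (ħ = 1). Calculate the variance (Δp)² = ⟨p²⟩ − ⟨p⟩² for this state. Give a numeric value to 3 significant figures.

Compute ⟨p⟩ and ⟨p²⟩ separately; (Δp)² = ⟨p²⟩ − ⟨p⟩².
Expand each integrand as polynomial × e^(−2γx²) and use ∫x^(2j)·e^(−2γx²) dx = (2j−1)!!/(4γ)^j · √(π/(2γ)), odd powers → 0; here √(π/(2γ)) = 0.87323. Differentiate with the product rule, d/dx e^(−γx²) = −2γx·e^(−γx²).
Normalization: ∫|ψ|² dx = 0.71047.
⟨p⟩ = 0.0000 and ⟨p²⟩ = 3.3215.
(Δp)² = 3.3215 − (0.0000)² = 3.3215.

3.32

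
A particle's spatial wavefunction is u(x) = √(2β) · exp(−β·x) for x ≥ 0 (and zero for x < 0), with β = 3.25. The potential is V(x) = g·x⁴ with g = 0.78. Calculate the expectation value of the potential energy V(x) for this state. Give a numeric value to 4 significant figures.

⟨V⟩ = ∫ V(x)·|u|² dx.
Every integrand reduces to terms xʲ·e^(−2βx) on [0, ∞); use ∫₀^∞ xʲ·e^(−2βx) dx = j!/(2β)^(j+1).
⟨V⟩ = 0.010487.

0.01049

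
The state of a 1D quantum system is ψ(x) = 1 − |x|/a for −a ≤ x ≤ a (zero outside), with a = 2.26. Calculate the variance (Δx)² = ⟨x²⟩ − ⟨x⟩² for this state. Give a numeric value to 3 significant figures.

0.511

Compute ⟨x⟩ and ⟨x²⟩ separately, then (Δx)² = ⟨x²⟩ − ⟨x⟩².
ψ is even, so ∫ over [−a, a] = 2∫₀ᵃ with ψ = 1 − x/a there: ∫₀ᵃ (1 − x/a)² dx = a/3, ∫₀ᵃ x²(1 − x/a)² dx = a³/30, ∫₀ᵃ x⁴(1 − x/a)² dx = a⁵/105.
Normalization: ∫|ψ|² dx = 1.5067.
⟨x⟩ = 0.0000 and ⟨x²⟩ = 0.51076.
(Δx)² = 0.51076 − (0.0000)² = 0.51076.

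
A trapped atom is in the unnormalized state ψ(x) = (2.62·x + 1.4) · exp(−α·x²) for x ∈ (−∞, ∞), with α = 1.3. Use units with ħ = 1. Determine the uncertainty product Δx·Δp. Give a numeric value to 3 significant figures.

Δx = √(⟨x²⟩−⟨x⟩²), Δp = √(⟨p²⟩−⟨p⟩²).
Expand each integrand as polynomial × e^(−2αx²) and use ∫x^(2j)·e^(−2αx²) dx = (2j−1)!!/(4α)^j · √(π/(2α)), odd powers → 0; here √(π/(2α)) = 1.0992. Differentiate with the product rule, d/dx e^(−αx²) = −2αx·e^(−αx²).
Normalization: ∫|ψ|² dx = 3.6056.
⟨x⟩ = 0.43010, ⟨x²⟩ = 0.34710 ⇒ Δx = 0.40263.
⟨p⟩ = 0.0000, ⟨p²⟩ = 2.3464 ⇒ Δp = 1.5318.
Δx·Δp = 0.61674.

0.617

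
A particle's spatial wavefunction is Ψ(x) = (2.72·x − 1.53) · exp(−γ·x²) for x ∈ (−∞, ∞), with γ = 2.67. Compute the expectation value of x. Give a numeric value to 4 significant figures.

⟨x⟩ = ∫ x·|Ψ|² dx / ∫|Ψ|² dx (integrals over the domain).
Expand each integrand as polynomial × e^(−2γx²) and use ∫x^(2j)·e^(−2γx²) dx = (2j−1)!!/(4γ)^j · √(π/(2γ)), odd powers → 0; here √(π/(2γ)) = 0.76702.
State is unnormalized: ∫|Ψ|² dx = 2.3268, and ∫Ψ*·x·Ψ dx = -0.59776, so ⟨x⟩ = -0.59776 / 2.3268.
⟨x⟩ = -0.25690.

-0.2569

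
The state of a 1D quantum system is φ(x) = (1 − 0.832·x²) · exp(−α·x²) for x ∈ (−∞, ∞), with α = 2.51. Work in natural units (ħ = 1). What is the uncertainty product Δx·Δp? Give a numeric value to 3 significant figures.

0.502

Δx = √(⟨x²⟩−⟨x⟩²), Δp = √(⟨p²⟩−⟨p⟩²).
Expand each integrand as polynomial × e^(−2αx²) and use ∫x^(2j)·e^(−2αx²) dx = (2j−1)!!/(4α)^j · √(π/(2α)), odd powers → 0; here √(π/(2α)) = 0.79108. Differentiate with the product rule, d/dx e^(−αx²) = −2αx·e^(−αx²).
Normalization: ∫|φ|² dx = 0.67627.
⟨x⟩ = 0.0000, ⟨x²⟩ = 0.070582 ⇒ Δx = 0.26567.
⟨p⟩ = 0.0000, ⟨p²⟩ = 3.5639 ⇒ Δp = 1.8878.
Δx·Δp = 0.50155.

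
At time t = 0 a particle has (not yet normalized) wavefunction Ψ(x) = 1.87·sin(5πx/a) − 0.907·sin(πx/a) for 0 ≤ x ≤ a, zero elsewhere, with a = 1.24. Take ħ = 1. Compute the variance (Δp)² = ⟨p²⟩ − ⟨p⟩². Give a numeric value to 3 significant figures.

Compute ⟨p⟩ and ⟨p²⟩ separately; (Δp)² = ⟨p²⟩ − ⟨p⟩².
d²/dx² sin(jπx/a) = −(jπ/a)²·sin(jπx/a); on 0 ≤ x ≤ a, ∫sin²(jπx/a) dx = a/2 and ∫sin(jπx/a)·sin(lπx/a) dx = 0 for j ≠ l, so only diagonal terms survive in ∫|Ψ|² and ∫Ψ·Ψ″; ∫Ψ·Ψ′ dx = [Ψ²/2] between the walls = 0.
Normalization: ∫|Ψ|² dx = 2.6781.
⟨p⟩ = 0.0000 and ⟨p²⟩ = 131.13.
(Δp)² = 131.13 − (0.0000)² = 131.13.

131.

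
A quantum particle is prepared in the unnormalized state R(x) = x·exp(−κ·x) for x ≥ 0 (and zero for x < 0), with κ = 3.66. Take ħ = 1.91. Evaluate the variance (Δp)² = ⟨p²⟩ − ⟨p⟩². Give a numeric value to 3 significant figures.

Compute ⟨p⟩ and ⟨p²⟩ separately; (Δp)² = ⟨p²⟩ − ⟨p⟩².
Differentiate x·exp(−κ·x) with the product rule; every integrand then reduces to terms xʲ·e^(−2κx) on [0, ∞), with ∫₀^∞ xʲ·e^(−2κx) dx = j!/(2κ)^(j+1).
Normalization: ∫|R|² dx = 0.0050991.
⟨p⟩ = 0.0000 and ⟨p²⟩ = 48.868.
(Δp)² = 48.868 − (0.0000)² = 48.868.

48.9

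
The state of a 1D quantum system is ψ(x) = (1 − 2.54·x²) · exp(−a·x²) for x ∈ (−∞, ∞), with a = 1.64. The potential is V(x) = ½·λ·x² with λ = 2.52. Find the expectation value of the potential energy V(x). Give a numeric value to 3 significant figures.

0.263

⟨V⟩ = ∫ V(x)·|ψ|² dx / ∫|ψ|² dx.
Expand each integrand as polynomial × e^(−2ax²) and use ∫x^(2j)·e^(−2ax²) dx = (2j−1)!!/(4a)^j · √(π/(2a)), odd powers → 0; here √(π/(2a)) = 0.97867.
State is unnormalized: ∫|ψ|² dx = 0.66097, and ∫ψ*·V(x)·ψ dx = 0.17400, so ⟨V⟩ = 0.17400 / 0.66097.
⟨V⟩ = 0.26325.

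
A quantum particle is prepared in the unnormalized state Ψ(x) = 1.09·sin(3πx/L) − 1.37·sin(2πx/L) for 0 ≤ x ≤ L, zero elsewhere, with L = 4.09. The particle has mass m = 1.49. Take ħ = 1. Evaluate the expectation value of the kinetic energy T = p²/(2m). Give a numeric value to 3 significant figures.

1.18

T = −(ħ²/2m) d²/dx², so ⟨T⟩ = −(ħ²/2m) ∫ Ψ*·Ψ'' dx / ∫|Ψ|² dx; with m = 1.49.
d²/dx² sin(jπx/L) = −(jπ/L)²·sin(jπx/L); on 0 ≤ x ≤ L, ∫sin²(jπx/L) dx = L/2 and ∫sin(jπx/L)·sin(lπx/L) dx = 0 for j ≠ l, so only diagonal terms survive in ∫|Ψ|² and ∫Ψ·Ψ″; ∫Ψ·Ψ′ dx = [Ψ²/2] between the walls = 0.
State is unnormalized: ∫|Ψ|² dx = 6.2679, and ∫Ψ*·(−ħ²/2m · Ψ'') dx = 7.3691, so ⟨T⟩ = 7.3691 / 6.2679.
⟨T⟩ = 1.1757.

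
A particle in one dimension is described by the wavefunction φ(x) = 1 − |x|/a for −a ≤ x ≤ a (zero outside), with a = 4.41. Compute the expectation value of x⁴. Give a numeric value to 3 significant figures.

⟨x⁴⟩ = ∫ x⁴·|φ|² dx / ∫|φ|² dx (integrals over the domain).
φ is even, so ∫ over [−a, a] = 2∫₀ᵃ with φ = 1 − x/a there: ∫₀ᵃ (1 − x/a)² dx = a/3, ∫₀ᵃ x²(1 − x/a)² dx = a³/30, ∫₀ᵃ x⁴(1 − x/a)² dx = a⁵/105.
State is unnormalized: ∫|φ|² dx = 2.9400, and ∫φ*·x⁴·φ dx = 31.771, so ⟨x⁴⟩ = 31.771 / 2.9400.
⟨x⁴⟩ = 10.807.

10.8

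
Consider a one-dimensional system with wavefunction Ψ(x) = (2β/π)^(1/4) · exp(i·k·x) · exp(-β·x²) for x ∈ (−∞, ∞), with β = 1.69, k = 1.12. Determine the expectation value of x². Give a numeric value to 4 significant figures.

⟨x²⟩ = ∫ x²·|Ψ|² dx (integrals over the domain).
Gaussian moments: ∫x^(2j)·e^(−2βx²) dx = (2j−1)!!/(4β)^j · √(π/(2β)), odd powers integrate to 0; here √(π/(2β)) = 0.96409.
⟨x²⟩ = 0.14793.

0.1479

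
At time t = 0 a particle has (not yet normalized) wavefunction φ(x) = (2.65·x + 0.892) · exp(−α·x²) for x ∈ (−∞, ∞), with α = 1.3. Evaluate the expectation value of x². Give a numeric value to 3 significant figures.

⟨x²⟩ = ∫ x²·|φ|² dx / ∫|φ|² dx (integrals over the domain).
Expand each integrand as polynomial × e^(−2αx²) and use ∫x^(2j)·e^(−2αx²) dx = (2j−1)!!/(4α)^j · √(π/(2α)), odd powers → 0; here √(π/(2α)) = 1.0992.
State is unnormalized: ∫|φ|² dx = 2.3591, and ∫φ*·x²·φ dx = 1.0246, so ⟨x²⟩ = 1.0246 / 2.3591.
⟨x²⟩ = 0.43433.

0.434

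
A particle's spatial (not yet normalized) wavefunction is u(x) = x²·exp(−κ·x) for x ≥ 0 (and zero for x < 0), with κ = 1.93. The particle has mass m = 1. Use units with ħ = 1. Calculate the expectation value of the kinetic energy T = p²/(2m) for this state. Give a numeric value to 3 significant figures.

T = −(ħ²/2m) d²/dx², so ⟨T⟩ = −(ħ²/2m) ∫ u*·u'' dx / ∫|u|² dx; with m = 1.
Differentiate x²·exp(−κ·x) with the product rule; every integrand then reduces to terms xʲ·e^(−2κx) on [0, ∞), with ∫₀^∞ xʲ·e^(−2κx) dx = j!/(2κ)^(j+1).
State is unnormalized: ∫|u|² dx = 0.028008, and ∫u*·(−ħ²/2m · u'') dx = 0.017388, so ⟨T⟩ = 0.017388 / 0.028008.
⟨T⟩ = 0.62082.

0.621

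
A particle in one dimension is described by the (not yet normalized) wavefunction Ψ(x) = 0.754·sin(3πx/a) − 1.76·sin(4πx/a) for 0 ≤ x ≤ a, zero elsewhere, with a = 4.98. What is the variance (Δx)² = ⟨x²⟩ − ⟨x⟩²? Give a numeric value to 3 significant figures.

Compute ⟨x⟩ and ⟨x²⟩ separately, then (Δx)² = ⟨x²⟩ − ⟨x⟩².
On 0 ≤ x ≤ a (j ≠ l): ∫sin²(jπx/a) dx = a/2, ∫sin(jπx/a)·sin(lπx/a) dx = 0; diagonal moments ∫x·sin²(jπx/a) dx = a²/4, ∫x²·sin²(jπx/a) dx = a³·(1/6 − 1/(4j²π²)); cross terms ∫x·sin(jπx/a)·sin(lπx/a) dx = 0 for j + l even and −4jla²/(π²(j² − l²)²) for j + l odd, ∫x²·sin(jπx/a)·sin(lπx/a) dx = (−1)^(j+l)·4jla³/(π²(j² − l²)²); higher powers the same way via product-to-sum and parts.
Normalization: ∫|Ψ|² dx = 9.1286.
⟨x⟩ = 3.2057 and ⟨x²⟩ = 11.743.
(Δx)² = 11.743 − (3.2057)² = 1.4665.

1.47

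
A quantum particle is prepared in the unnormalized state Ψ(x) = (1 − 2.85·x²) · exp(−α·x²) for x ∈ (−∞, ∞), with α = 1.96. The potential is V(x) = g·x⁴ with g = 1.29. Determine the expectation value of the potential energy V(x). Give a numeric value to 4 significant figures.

⟨V⟩ = ∫ V(x)·|Ψ|² dx / ∫|Ψ|² dx.
Expand each integrand as polynomial × e^(−2αx²) and use ∫x^(2j)·e^(−2αx²) dx = (2j−1)!!/(4α)^j · √(π/(2α)), odd powers → 0; here √(π/(2α)) = 0.89522.
State is unnormalized: ∫|Ψ|² dx = 0.59926, and ∫Ψ*·V(x)·Ψ dx = 0.11216, so ⟨V⟩ = 0.11216 / 0.59926.
⟨V⟩ = 0.18717.

0.1872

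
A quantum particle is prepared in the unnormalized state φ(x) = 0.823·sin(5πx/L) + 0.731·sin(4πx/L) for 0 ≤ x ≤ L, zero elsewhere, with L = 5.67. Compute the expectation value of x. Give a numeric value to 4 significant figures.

⟨x⟩ = ∫ x·|φ|² dx / ∫|φ|² dx (integrals over the domain).
On 0 ≤ x ≤ L (j ≠ l): ∫sin²(jπx/L) dx = L/2, ∫sin(jπx/L)·sin(lπx/L) dx = 0; diagonal moments ∫x·sin²(jπx/L) dx = L²/4, ∫x²·sin²(jπx/L) dx = L³·(1/6 − 1/(4j²π²)); cross terms ∫x·sin(jπx/L)·sin(lπx/L) dx = 0 for j + l even and −4jlL²/(π²(j² − l²)²) for j + l odd, ∫x²·sin(jπx/L)·sin(lπx/L) dx = (−1)^(j+l)·4jlL³/(π²(j² − l²)²); higher powers the same way via product-to-sum and parts.
State is unnormalized: ∫|φ|² dx = 3.4351, and ∫φ*·x·φ dx = 5.8677, so ⟨x⟩ = 5.8677 / 3.4351.
⟨x⟩ = 1.7081.

1.708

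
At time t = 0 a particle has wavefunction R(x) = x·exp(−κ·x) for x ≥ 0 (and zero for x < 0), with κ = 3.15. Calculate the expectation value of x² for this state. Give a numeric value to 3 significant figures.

⟨x²⟩ = ∫ x²·|R|² dx / ∫|R|² dx (integrals over the domain).
Every integrand reduces to terms xʲ·e^(−2κx) on [0, ∞); use ∫₀^∞ xʲ·e^(−2κx) dx = j!/(2κ)^(j+1).
State is unnormalized: ∫|R|² dx = 0.0079985, and ∫R*·x²·R dx = 0.0024183, so ⟨x²⟩ = 0.0024183 / 0.0079985.
⟨x²⟩ = 0.30234.

0.302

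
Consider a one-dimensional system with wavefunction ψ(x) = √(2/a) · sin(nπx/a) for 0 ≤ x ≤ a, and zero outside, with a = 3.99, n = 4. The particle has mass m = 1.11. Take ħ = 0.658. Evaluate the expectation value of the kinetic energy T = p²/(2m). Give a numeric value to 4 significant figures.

1.935

T = −(ħ²/2m) d²/dx², so ⟨T⟩ = −(ħ²/2m) ∫ ψ*·ψ'' dx; with m = 1.11.
d/dx sin(nπx/a) = (nπ/a)·cos(nπx/a) and d²/dx² sin(nπx/a) = −(nπ/a)²·sin(nπx/a); on 0 ≤ x ≤ a, ∫sin²(nπx/a) dx = a/2 and ∫sin(nπx/a)·cos(nπx/a) dx = 0.
⟨T⟩ = 1.9345.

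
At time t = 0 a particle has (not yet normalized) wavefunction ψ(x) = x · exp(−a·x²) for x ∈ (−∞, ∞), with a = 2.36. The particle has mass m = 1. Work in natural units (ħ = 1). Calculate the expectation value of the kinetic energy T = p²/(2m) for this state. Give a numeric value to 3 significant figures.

3.54

T = −(ħ²/2m) d²/dx², so ⟨T⟩ = −(ħ²/2m) ∫ ψ*·ψ'' dx / ∫|ψ|² dx; with m = 1.
Expand each integrand as polynomial × e^(−2ax²) and use ∫x^(2j)·e^(−2ax²) dx = (2j−1)!!/(4a)^j · √(π/(2a)), odd powers → 0; here √(π/(2a)) = 0.81584. Differentiate with the product rule, d/dx e^(−ax²) = −2ax·e^(−ax²).
State is unnormalized: ∫|ψ|² dx = 0.086424, and ∫ψ*·(−ħ²/2m · ψ'') dx = 0.30594, so ⟨T⟩ = 0.30594 / 0.086424.
⟨T⟩ = 3.5400.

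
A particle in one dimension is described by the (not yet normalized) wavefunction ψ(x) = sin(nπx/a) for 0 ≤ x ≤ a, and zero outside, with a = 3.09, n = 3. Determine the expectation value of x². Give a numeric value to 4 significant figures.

3.129

⟨x²⟩ = ∫ x²·|ψ|² dx / ∫|ψ|² dx (integrals over the domain).
With sin²θ = (1 − cos2θ)/2 on 0 ≤ x ≤ a: ∫sin²(nπx/a) dx = a/2, ∫x·sin²(nπx/a) dx = a²/4, ∫x²·sin²(nπx/a) dx = a³·(1/6 − 1/(4n²π²)); higher powers xᵏ the same way, integrating xᵏ·cos(2nπx/a) by parts.
State is unnormalized: ∫|ψ|² dx = 1.5450, and ∫ψ*·x²·ψ dx = 4.8342, so ⟨x²⟩ = 4.8342 / 1.5450.
⟨x²⟩ = 3.1290.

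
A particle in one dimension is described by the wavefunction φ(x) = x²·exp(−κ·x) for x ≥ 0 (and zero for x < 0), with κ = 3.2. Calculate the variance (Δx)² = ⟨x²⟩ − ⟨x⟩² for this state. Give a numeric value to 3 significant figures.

0.122

Compute ⟨x⟩ and ⟨x²⟩ separately, then (Δx)² = ⟨x²⟩ − ⟨x⟩².
Every integrand reduces to terms xʲ·e^(−2κx) on [0, ∞); use ∫₀^∞ xʲ·e^(−2κx) dx = j!/(2κ)^(j+1).
Normalization: ∫|φ|² dx = 0.0022352.
⟨x⟩ = 0.78125 and ⟨x²⟩ = 0.73242.
(Δx)² = 0.73242 − (0.78125)² = 0.12207.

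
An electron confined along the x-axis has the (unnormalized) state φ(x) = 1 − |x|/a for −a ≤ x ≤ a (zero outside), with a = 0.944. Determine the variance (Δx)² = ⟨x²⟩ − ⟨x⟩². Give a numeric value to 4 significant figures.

0.08911

Compute ⟨x⟩ and ⟨x²⟩ separately, then (Δx)² = ⟨x²⟩ − ⟨x⟩².
φ is even, so ∫ over [−a, a] = 2∫₀ᵃ with φ = 1 − x/a there: ∫₀ᵃ (1 − x/a)² dx = a/3, ∫₀ᵃ x²(1 − x/a)² dx = a³/30, ∫₀ᵃ x⁴(1 − x/a)² dx = a⁵/105.
Normalization: ∫|φ|² dx = 0.62933.
⟨x⟩ = 0.0000 and ⟨x²⟩ = 0.089114.
(Δx)² = 0.089114 − (0.0000)² = 0.089114.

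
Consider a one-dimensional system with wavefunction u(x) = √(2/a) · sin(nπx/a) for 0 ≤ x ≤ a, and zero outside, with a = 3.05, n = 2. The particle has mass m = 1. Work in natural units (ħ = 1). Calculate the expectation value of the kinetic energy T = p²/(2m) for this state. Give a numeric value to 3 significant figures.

T = −(ħ²/2m) d²/dx², so ⟨T⟩ = −(ħ²/2m) ∫ u*·u'' dx; with m = 1.
d/dx sin(nπx/a) = (nπ/a)·cos(nπx/a) and d²/dx² sin(nπx/a) = −(nπ/a)²·sin(nπx/a); on 0 ≤ x ≤ a, ∫sin²(nπx/a) dx = a/2 and ∫sin(nπx/a)·cos(nπx/a) dx = 0.
⟨T⟩ = 2.1219.

2.12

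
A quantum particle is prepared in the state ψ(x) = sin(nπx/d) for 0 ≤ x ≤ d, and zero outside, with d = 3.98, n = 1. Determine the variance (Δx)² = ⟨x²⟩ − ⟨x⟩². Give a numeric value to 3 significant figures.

0.518

Compute ⟨x⟩ and ⟨x²⟩ separately, then (Δx)² = ⟨x²⟩ − ⟨x⟩².
With sin²θ = (1 − cos2θ)/2 on 0 ≤ x ≤ d: ∫sin²(nπx/d) dx = d/2, ∫x·sin²(nπx/d) dx = d²/4, ∫x²·sin²(nπx/d) dx = d³·(1/6 − 1/(4n²π²)); higher powers xᵏ the same way, integrating xᵏ·cos(2nπx/d) by parts.
Normalization: ∫|ψ|² dx = 1.9900.
⟨x⟩ = 1.9900 and ⟨x²⟩ = 4.4776.
(Δx)² = 4.4776 − (1.9900)² = 0.51755.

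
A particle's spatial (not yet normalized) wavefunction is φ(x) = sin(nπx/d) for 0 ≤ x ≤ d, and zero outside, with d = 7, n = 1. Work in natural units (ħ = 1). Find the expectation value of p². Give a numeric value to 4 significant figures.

0.2014

p² φ = −ħ² d²φ/dx²; ⟨p²⟩ = −ħ² ∫ φ*·φ'' dx / ∫|φ|² dx.
d/dx sin(nπx/d) = (nπ/d)·cos(nπx/d) and d²/dx² sin(nπx/d) = −(nπ/d)²·sin(nπx/d); on 0 ≤ x ≤ d, ∫sin²(nπx/d) dx = d/2 and ∫sin(nπx/d)·cos(nπx/d) dx = 0.
State is unnormalized: ∫|φ|² dx = 3.5000, and ∫φ*·(−ħ² φ'') dx = 0.70497, so ⟨p²⟩ = 0.70497 / 3.5000.
⟨p²⟩ = 0.20142.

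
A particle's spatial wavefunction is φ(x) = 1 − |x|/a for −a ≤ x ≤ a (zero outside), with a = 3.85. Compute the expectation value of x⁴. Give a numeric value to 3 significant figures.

⟨x⁴⟩ = ∫ x⁴·|φ|² dx / ∫|φ|² dx (integrals over the domain).
φ is even, so ∫ over [−a, a] = 2∫₀ᵃ with φ = 1 − x/a there: ∫₀ᵃ (1 − x/a)² dx = a/3, ∫₀ᵃ x²(1 − x/a)² dx = a³/30, ∫₀ᵃ x⁴(1 − x/a)² dx = a⁵/105.
State is unnormalized: ∫|φ|² dx = 2.5667, and ∫φ*·x⁴·φ dx = 16.112, so ⟨x⁴⟩ = 16.112 / 2.5667.
⟨x⁴⟩ = 6.2773.

6.28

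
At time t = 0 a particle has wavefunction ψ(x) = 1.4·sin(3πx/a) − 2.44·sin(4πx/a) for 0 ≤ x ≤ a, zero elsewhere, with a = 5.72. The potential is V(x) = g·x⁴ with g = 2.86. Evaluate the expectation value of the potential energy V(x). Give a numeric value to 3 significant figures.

988.

⟨V⟩ = ∫ V(x)·|ψ|² dx / ∫|ψ|² dx.
On 0 ≤ x ≤ a (j ≠ l): ∫sin²(jπx/a) dx = a/2, ∫sin(jπx/a)·sin(lπx/a) dx = 0; diagonal moments ∫x·sin²(jπx/a) dx = a²/4, ∫x²·sin²(jπx/a) dx = a³·(1/6 − 1/(4j²π²)); cross terms ∫x·sin(jπx/a)·sin(lπx/a) dx = 0 for j + l even and −4jla²/(π²(j² − l²)²) for j + l odd, ∫x²·sin(jπx/a)·sin(lπx/a) dx = (−1)^(j+l)·4jla³/(π²(j² − l²)²); higher powers the same way via product-to-sum and parts.
State is unnormalized: ∫|ψ|² dx = 22.633, and ∫ψ*·V(x)·ψ dx = 22359., so ⟨V⟩ = 22359. / 22.633.
⟨V⟩ = 987.89.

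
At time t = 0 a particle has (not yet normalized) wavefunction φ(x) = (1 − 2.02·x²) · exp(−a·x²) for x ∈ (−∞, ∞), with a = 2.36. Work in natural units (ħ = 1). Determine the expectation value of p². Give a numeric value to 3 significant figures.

5.82

p² φ = −ħ² d²φ/dx²; ⟨p²⟩ = −ħ² ∫ φ*·φ'' dx / ∫|φ|² dx.
Expand each integrand as polynomial × e^(−2ax²) and use ∫x^(2j)·e^(−2ax²) dx = (2j−1)!!/(4a)^j · √(π/(2a)), odd powers → 0; here √(π/(2a)) = 0.81584. Differentiate with the product rule, d/dx e^(−ax²) = −2ax·e^(−ax²).
State is unnormalized: ∫|φ|² dx = 0.57876, and ∫φ*·(−ħ² φ'') dx = 3.3665, so ⟨p²⟩ = 3.3665 / 0.57876.
⟨p²⟩ = 5.8168.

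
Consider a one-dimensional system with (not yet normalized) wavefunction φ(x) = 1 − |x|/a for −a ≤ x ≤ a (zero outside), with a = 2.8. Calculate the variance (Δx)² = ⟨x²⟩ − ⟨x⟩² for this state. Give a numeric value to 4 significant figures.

0.7840

Compute ⟨x⟩ and ⟨x²⟩ separately, then (Δx)² = ⟨x²⟩ − ⟨x⟩².
φ is even, so ∫ over [−a, a] = 2∫₀ᵃ with φ = 1 − x/a there: ∫₀ᵃ (1 − x/a)² dx = a/3, ∫₀ᵃ x²(1 − x/a)² dx = a³/30, ∫₀ᵃ x⁴(1 − x/a)² dx = a⁵/105.
Normalization: ∫|φ|² dx = 1.8667.
⟨x⟩ = 0.0000 and ⟨x²⟩ = 0.78400.
(Δx)² = 0.78400 − (0.0000)² = 0.78400.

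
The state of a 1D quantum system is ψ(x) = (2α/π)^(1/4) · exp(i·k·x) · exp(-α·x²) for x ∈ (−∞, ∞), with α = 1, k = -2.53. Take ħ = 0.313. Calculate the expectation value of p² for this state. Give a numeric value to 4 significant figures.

p² ψ = −ħ² d²ψ/dx²; ⟨p²⟩ = −ħ² ∫ ψ*·ψ'' dx.
Gaussian moments: ∫x^(2j)·e^(−2αx²) dx = (2j−1)!!/(4α)^j · √(π/(2α)), odd powers integrate to 0; here √(π/(2α)) = 1.2533. Derivatives: ψ′ = (ik − 2αx)·ψ, ψ″ = ((ik − 2αx)² − 2α)·ψ; the odd-in-x pieces drop out.
⟨p²⟩ = 0.72506.

0.7251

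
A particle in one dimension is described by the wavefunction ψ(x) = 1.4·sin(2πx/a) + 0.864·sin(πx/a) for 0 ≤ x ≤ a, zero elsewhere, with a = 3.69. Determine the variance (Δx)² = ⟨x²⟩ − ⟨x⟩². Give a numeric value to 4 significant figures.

Compute ⟨x⟩ and ⟨x²⟩ separately, then (Δx)² = ⟨x²⟩ − ⟨x⟩².
On 0 ≤ x ≤ a (j ≠ l): ∫sin²(jπx/a) dx = a/2, ∫sin(jπx/a)·sin(lπx/a) dx = 0; diagonal moments ∫x·sin²(jπx/a) dx = a²/4, ∫x²·sin²(jπx/a) dx = a³·(1/6 − 1/(4j²π²)); cross terms ∫x·sin(jπx/a)·sin(lπx/a) dx = 0 for j + l even and −4jla²/(π²(j² − l²)²) for j + l odd, ∫x²·sin(jπx/a)·sin(lπx/a) dx = (−1)^(j+l)·4jla³/(π²(j² − l²)²); higher powers the same way via product-to-sum and parts.
Normalization: ∫|ψ|² dx = 4.9935.
⟨x⟩ = 1.2509 and ⟨x²⟩ = 2.0313.
(Δx)² = 2.0313 − (1.2509)² = 0.46656.

0.4666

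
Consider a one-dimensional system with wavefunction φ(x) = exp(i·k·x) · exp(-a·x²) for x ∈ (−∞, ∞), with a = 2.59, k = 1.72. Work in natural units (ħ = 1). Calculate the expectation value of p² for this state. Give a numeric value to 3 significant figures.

p² φ = −ħ² d²φ/dx²; ⟨p²⟩ = −ħ² ∫ φ*·φ'' dx / ∫|φ|² dx.
Gaussian moments: ∫x^(2j)·e^(−2ax²) dx = (2j−1)!!/(4a)^j · √(π/(2a)), odd powers integrate to 0; here √(π/(2a)) = 0.77877. Derivatives: φ′ = (ik − 2ax)·φ, φ″ = ((ik − 2ax)² − 2a)·φ; the odd-in-x pieces drop out.
State is unnormalized: ∫|φ|² dx = 0.77877, and ∫φ*·(−ħ² φ'') dx = 4.3209, so ⟨p²⟩ = 4.3209 / 0.77877.
⟨p²⟩ = 5.5484.

5.55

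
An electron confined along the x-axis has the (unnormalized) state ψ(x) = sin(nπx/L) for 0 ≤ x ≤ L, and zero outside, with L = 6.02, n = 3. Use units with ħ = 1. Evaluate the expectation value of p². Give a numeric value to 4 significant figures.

2.451

p² ψ = −ħ² d²ψ/dx²; ⟨p²⟩ = −ħ² ∫ ψ*·ψ'' dx / ∫|ψ|² dx.
d/dx sin(nπx/L) = (nπ/L)·cos(nπx/L) and d²/dx² sin(nπx/L) = −(nπ/L)²·sin(nπx/L); on 0 ≤ x ≤ L, ∫sin²(nπx/L) dx = L/2 and ∫sin(nπx/L)·cos(nπx/L) dx = 0.
State is unnormalized: ∫|ψ|² dx = 3.0100, and ∫ψ*·(−ħ² ψ'') dx = 7.3776, so ⟨p²⟩ = 7.3776 / 3.0100.
⟨p²⟩ = 2.4510.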